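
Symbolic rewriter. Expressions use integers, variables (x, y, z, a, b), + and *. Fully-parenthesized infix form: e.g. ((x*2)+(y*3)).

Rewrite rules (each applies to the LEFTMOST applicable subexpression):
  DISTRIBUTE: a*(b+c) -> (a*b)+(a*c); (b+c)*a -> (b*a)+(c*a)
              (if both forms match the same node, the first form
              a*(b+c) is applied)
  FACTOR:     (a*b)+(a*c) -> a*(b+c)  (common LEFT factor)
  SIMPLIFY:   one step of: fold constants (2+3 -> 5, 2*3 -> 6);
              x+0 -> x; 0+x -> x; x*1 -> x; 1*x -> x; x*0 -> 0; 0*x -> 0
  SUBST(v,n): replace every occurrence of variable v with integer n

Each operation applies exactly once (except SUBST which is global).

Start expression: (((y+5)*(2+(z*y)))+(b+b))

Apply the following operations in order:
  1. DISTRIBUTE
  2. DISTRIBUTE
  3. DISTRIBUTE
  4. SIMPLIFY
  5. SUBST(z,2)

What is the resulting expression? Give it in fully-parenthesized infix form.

Start: (((y+5)*(2+(z*y)))+(b+b))
Apply DISTRIBUTE at L (target: ((y+5)*(2+(z*y)))): (((y+5)*(2+(z*y)))+(b+b)) -> ((((y+5)*2)+((y+5)*(z*y)))+(b+b))
Apply DISTRIBUTE at LL (target: ((y+5)*2)): ((((y+5)*2)+((y+5)*(z*y)))+(b+b)) -> ((((y*2)+(5*2))+((y+5)*(z*y)))+(b+b))
Apply DISTRIBUTE at LR (target: ((y+5)*(z*y))): ((((y*2)+(5*2))+((y+5)*(z*y)))+(b+b)) -> ((((y*2)+(5*2))+((y*(z*y))+(5*(z*y))))+(b+b))
Apply SIMPLIFY at LLR (target: (5*2)): ((((y*2)+(5*2))+((y*(z*y))+(5*(z*y))))+(b+b)) -> ((((y*2)+10)+((y*(z*y))+(5*(z*y))))+(b+b))
Apply SUBST(z,2): ((((y*2)+10)+((y*(z*y))+(5*(z*y))))+(b+b)) -> ((((y*2)+10)+((y*(2*y))+(5*(2*y))))+(b+b))

Answer: ((((y*2)+10)+((y*(2*y))+(5*(2*y))))+(b+b))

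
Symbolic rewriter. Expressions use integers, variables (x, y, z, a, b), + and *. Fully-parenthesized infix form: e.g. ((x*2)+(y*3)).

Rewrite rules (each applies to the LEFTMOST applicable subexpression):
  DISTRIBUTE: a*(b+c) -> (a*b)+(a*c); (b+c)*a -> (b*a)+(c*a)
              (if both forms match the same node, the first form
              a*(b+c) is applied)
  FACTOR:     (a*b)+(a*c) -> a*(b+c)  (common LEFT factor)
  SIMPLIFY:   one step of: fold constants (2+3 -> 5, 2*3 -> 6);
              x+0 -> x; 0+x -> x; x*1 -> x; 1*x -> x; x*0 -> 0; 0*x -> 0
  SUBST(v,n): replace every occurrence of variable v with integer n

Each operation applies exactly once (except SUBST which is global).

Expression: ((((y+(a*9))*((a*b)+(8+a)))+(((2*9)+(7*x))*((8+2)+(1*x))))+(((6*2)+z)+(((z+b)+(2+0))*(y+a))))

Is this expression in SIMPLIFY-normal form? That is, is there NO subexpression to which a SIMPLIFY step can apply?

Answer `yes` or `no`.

Expression: ((((y+(a*9))*((a*b)+(8+a)))+(((2*9)+(7*x))*((8+2)+(1*x))))+(((6*2)+z)+(((z+b)+(2+0))*(y+a))))
Scanning for simplifiable subexpressions (pre-order)...
  at root: ((((y+(a*9))*((a*b)+(8+a)))+(((2*9)+(7*x))*((8+2)+(1*x))))+(((6*2)+z)+(((z+b)+(2+0))*(y+a)))) (not simplifiable)
  at L: (((y+(a*9))*((a*b)+(8+a)))+(((2*9)+(7*x))*((8+2)+(1*x)))) (not simplifiable)
  at LL: ((y+(a*9))*((a*b)+(8+a))) (not simplifiable)
  at LLL: (y+(a*9)) (not simplifiable)
  at LLLR: (a*9) (not simplifiable)
  at LLR: ((a*b)+(8+a)) (not simplifiable)
  at LLRL: (a*b) (not simplifiable)
  at LLRR: (8+a) (not simplifiable)
  at LR: (((2*9)+(7*x))*((8+2)+(1*x))) (not simplifiable)
  at LRL: ((2*9)+(7*x)) (not simplifiable)
  at LRLL: (2*9) (SIMPLIFIABLE)
  at LRLR: (7*x) (not simplifiable)
  at LRR: ((8+2)+(1*x)) (not simplifiable)
  at LRRL: (8+2) (SIMPLIFIABLE)
  at LRRR: (1*x) (SIMPLIFIABLE)
  at R: (((6*2)+z)+(((z+b)+(2+0))*(y+a))) (not simplifiable)
  at RL: ((6*2)+z) (not simplifiable)
  at RLL: (6*2) (SIMPLIFIABLE)
  at RR: (((z+b)+(2+0))*(y+a)) (not simplifiable)
  at RRL: ((z+b)+(2+0)) (not simplifiable)
  at RRLL: (z+b) (not simplifiable)
  at RRLR: (2+0) (SIMPLIFIABLE)
  at RRR: (y+a) (not simplifiable)
Found simplifiable subexpr at path LRLL: (2*9)
One SIMPLIFY step would give: ((((y+(a*9))*((a*b)+(8+a)))+((18+(7*x))*((8+2)+(1*x))))+(((6*2)+z)+(((z+b)+(2+0))*(y+a))))
-> NOT in normal form.

Answer: no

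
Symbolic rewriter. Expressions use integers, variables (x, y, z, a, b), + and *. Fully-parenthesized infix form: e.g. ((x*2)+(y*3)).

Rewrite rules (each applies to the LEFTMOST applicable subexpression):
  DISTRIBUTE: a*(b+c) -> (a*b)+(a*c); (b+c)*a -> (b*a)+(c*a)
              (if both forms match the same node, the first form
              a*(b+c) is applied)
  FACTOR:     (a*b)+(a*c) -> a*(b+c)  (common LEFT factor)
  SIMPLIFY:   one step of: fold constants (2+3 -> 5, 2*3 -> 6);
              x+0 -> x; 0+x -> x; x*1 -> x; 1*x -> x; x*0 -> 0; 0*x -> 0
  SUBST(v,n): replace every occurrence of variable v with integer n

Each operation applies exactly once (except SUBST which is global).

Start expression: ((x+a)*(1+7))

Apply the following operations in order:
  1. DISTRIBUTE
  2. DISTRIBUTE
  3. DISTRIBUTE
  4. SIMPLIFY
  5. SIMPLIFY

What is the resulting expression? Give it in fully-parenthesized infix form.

Start: ((x+a)*(1+7))
Apply DISTRIBUTE at root (target: ((x+a)*(1+7))): ((x+a)*(1+7)) -> (((x+a)*1)+((x+a)*7))
Apply DISTRIBUTE at L (target: ((x+a)*1)): (((x+a)*1)+((x+a)*7)) -> (((x*1)+(a*1))+((x+a)*7))
Apply DISTRIBUTE at R (target: ((x+a)*7)): (((x*1)+(a*1))+((x+a)*7)) -> (((x*1)+(a*1))+((x*7)+(a*7)))
Apply SIMPLIFY at LL (target: (x*1)): (((x*1)+(a*1))+((x*7)+(a*7))) -> ((x+(a*1))+((x*7)+(a*7)))
Apply SIMPLIFY at LR (target: (a*1)): ((x+(a*1))+((x*7)+(a*7))) -> ((x+a)+((x*7)+(a*7)))

Answer: ((x+a)+((x*7)+(a*7)))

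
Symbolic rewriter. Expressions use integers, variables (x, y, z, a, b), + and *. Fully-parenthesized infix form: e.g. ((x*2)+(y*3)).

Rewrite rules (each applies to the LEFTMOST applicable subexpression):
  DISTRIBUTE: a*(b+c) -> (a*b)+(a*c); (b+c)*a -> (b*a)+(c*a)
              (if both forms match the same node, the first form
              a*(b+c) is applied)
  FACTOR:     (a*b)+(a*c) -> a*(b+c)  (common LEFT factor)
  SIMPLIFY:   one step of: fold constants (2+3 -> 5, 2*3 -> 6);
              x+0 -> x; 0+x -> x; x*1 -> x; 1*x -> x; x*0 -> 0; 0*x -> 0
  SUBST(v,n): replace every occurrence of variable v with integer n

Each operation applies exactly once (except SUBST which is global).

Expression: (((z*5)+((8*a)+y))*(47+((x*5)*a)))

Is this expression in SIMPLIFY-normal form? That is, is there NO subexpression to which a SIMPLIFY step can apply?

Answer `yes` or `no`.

Expression: (((z*5)+((8*a)+y))*(47+((x*5)*a)))
Scanning for simplifiable subexpressions (pre-order)...
  at root: (((z*5)+((8*a)+y))*(47+((x*5)*a))) (not simplifiable)
  at L: ((z*5)+((8*a)+y)) (not simplifiable)
  at LL: (z*5) (not simplifiable)
  at LR: ((8*a)+y) (not simplifiable)
  at LRL: (8*a) (not simplifiable)
  at R: (47+((x*5)*a)) (not simplifiable)
  at RR: ((x*5)*a) (not simplifiable)
  at RRL: (x*5) (not simplifiable)
Result: no simplifiable subexpression found -> normal form.

Answer: yes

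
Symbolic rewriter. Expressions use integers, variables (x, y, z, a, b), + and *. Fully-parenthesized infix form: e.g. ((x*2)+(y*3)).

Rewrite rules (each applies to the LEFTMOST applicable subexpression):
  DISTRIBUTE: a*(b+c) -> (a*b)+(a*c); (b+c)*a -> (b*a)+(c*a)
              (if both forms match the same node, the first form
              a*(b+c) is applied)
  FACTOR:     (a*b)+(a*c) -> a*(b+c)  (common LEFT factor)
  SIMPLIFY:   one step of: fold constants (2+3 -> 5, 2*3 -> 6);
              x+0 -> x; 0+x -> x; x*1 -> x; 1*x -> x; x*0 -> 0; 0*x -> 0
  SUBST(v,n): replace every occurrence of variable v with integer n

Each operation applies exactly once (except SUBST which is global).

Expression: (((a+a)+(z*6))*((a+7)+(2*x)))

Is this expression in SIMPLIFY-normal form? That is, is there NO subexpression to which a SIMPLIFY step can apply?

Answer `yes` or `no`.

Expression: (((a+a)+(z*6))*((a+7)+(2*x)))
Scanning for simplifiable subexpressions (pre-order)...
  at root: (((a+a)+(z*6))*((a+7)+(2*x))) (not simplifiable)
  at L: ((a+a)+(z*6)) (not simplifiable)
  at LL: (a+a) (not simplifiable)
  at LR: (z*6) (not simplifiable)
  at R: ((a+7)+(2*x)) (not simplifiable)
  at RL: (a+7) (not simplifiable)
  at RR: (2*x) (not simplifiable)
Result: no simplifiable subexpression found -> normal form.

Answer: yes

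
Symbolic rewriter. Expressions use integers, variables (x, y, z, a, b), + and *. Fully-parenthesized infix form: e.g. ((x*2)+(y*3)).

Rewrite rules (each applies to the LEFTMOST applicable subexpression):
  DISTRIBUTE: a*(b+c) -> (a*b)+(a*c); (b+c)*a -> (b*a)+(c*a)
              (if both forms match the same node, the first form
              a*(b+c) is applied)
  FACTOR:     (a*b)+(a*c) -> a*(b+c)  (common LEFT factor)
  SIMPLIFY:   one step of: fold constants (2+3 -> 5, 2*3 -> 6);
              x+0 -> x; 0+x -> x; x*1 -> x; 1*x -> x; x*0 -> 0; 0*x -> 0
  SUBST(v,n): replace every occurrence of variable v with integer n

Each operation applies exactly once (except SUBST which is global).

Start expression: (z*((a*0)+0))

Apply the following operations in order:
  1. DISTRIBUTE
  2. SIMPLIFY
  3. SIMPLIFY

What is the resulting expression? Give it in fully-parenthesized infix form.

Answer: (0+(z*0))

Derivation:
Start: (z*((a*0)+0))
Apply DISTRIBUTE at root (target: (z*((a*0)+0))): (z*((a*0)+0)) -> ((z*(a*0))+(z*0))
Apply SIMPLIFY at LR (target: (a*0)): ((z*(a*0))+(z*0)) -> ((z*0)+(z*0))
Apply SIMPLIFY at L (target: (z*0)): ((z*0)+(z*0)) -> (0+(z*0))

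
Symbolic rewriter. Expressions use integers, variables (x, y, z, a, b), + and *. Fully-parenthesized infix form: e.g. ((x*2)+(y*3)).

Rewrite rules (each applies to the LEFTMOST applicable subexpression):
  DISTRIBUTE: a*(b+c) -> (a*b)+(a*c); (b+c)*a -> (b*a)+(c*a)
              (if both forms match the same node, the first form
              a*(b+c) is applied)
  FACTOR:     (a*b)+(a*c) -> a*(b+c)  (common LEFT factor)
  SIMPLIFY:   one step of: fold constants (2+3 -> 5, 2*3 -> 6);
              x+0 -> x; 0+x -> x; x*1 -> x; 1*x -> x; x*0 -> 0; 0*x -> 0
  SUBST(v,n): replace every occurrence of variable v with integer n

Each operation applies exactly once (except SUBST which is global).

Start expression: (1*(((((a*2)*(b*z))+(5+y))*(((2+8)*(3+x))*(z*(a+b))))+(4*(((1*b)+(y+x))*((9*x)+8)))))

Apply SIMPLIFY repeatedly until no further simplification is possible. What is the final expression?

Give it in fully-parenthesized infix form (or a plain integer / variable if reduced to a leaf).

Start: (1*(((((a*2)*(b*z))+(5+y))*(((2+8)*(3+x))*(z*(a+b))))+(4*(((1*b)+(y+x))*((9*x)+8)))))
Step 1: at root: (1*(((((a*2)*(b*z))+(5+y))*(((2+8)*(3+x))*(z*(a+b))))+(4*(((1*b)+(y+x))*((9*x)+8))))) -> (((((a*2)*(b*z))+(5+y))*(((2+8)*(3+x))*(z*(a+b))))+(4*(((1*b)+(y+x))*((9*x)+8)))); overall: (1*(((((a*2)*(b*z))+(5+y))*(((2+8)*(3+x))*(z*(a+b))))+(4*(((1*b)+(y+x))*((9*x)+8))))) -> (((((a*2)*(b*z))+(5+y))*(((2+8)*(3+x))*(z*(a+b))))+(4*(((1*b)+(y+x))*((9*x)+8))))
Step 2: at LRLL: (2+8) -> 10; overall: (((((a*2)*(b*z))+(5+y))*(((2+8)*(3+x))*(z*(a+b))))+(4*(((1*b)+(y+x))*((9*x)+8)))) -> (((((a*2)*(b*z))+(5+y))*((10*(3+x))*(z*(a+b))))+(4*(((1*b)+(y+x))*((9*x)+8))))
Step 3: at RRLL: (1*b) -> b; overall: (((((a*2)*(b*z))+(5+y))*((10*(3+x))*(z*(a+b))))+(4*(((1*b)+(y+x))*((9*x)+8)))) -> (((((a*2)*(b*z))+(5+y))*((10*(3+x))*(z*(a+b))))+(4*((b+(y+x))*((9*x)+8))))
Fixed point: (((((a*2)*(b*z))+(5+y))*((10*(3+x))*(z*(a+b))))+(4*((b+(y+x))*((9*x)+8))))

Answer: (((((a*2)*(b*z))+(5+y))*((10*(3+x))*(z*(a+b))))+(4*((b+(y+x))*((9*x)+8))))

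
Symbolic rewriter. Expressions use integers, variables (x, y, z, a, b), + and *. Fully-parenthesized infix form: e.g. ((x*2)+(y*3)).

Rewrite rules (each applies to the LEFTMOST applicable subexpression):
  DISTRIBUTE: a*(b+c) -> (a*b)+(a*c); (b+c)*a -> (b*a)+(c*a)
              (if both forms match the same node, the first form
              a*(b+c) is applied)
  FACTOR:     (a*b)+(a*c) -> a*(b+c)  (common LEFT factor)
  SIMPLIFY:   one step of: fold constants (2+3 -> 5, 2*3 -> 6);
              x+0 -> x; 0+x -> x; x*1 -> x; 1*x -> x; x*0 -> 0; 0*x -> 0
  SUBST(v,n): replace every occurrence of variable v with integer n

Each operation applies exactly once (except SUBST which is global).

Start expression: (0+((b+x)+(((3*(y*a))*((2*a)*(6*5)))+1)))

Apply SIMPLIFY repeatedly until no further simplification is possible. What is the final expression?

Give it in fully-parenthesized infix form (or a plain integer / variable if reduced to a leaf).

Start: (0+((b+x)+(((3*(y*a))*((2*a)*(6*5)))+1)))
Step 1: at root: (0+((b+x)+(((3*(y*a))*((2*a)*(6*5)))+1))) -> ((b+x)+(((3*(y*a))*((2*a)*(6*5)))+1)); overall: (0+((b+x)+(((3*(y*a))*((2*a)*(6*5)))+1))) -> ((b+x)+(((3*(y*a))*((2*a)*(6*5)))+1))
Step 2: at RLRR: (6*5) -> 30; overall: ((b+x)+(((3*(y*a))*((2*a)*(6*5)))+1)) -> ((b+x)+(((3*(y*a))*((2*a)*30))+1))
Fixed point: ((b+x)+(((3*(y*a))*((2*a)*30))+1))

Answer: ((b+x)+(((3*(y*a))*((2*a)*30))+1))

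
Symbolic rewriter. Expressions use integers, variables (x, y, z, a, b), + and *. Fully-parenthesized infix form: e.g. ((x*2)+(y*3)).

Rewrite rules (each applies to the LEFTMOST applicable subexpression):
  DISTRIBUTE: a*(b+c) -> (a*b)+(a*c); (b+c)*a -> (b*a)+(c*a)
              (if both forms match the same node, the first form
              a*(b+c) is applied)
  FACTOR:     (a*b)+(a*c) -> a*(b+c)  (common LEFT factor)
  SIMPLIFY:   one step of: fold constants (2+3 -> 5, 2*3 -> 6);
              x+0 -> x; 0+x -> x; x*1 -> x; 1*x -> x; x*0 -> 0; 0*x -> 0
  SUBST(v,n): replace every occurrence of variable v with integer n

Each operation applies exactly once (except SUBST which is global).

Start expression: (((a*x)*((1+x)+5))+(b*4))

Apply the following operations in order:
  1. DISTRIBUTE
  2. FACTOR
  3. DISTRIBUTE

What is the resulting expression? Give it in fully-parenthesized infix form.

Start: (((a*x)*((1+x)+5))+(b*4))
Apply DISTRIBUTE at L (target: ((a*x)*((1+x)+5))): (((a*x)*((1+x)+5))+(b*4)) -> ((((a*x)*(1+x))+((a*x)*5))+(b*4))
Apply FACTOR at L (target: (((a*x)*(1+x))+((a*x)*5))): ((((a*x)*(1+x))+((a*x)*5))+(b*4)) -> (((a*x)*((1+x)+5))+(b*4))
Apply DISTRIBUTE at L (target: ((a*x)*((1+x)+5))): (((a*x)*((1+x)+5))+(b*4)) -> ((((a*x)*(1+x))+((a*x)*5))+(b*4))

Answer: ((((a*x)*(1+x))+((a*x)*5))+(b*4))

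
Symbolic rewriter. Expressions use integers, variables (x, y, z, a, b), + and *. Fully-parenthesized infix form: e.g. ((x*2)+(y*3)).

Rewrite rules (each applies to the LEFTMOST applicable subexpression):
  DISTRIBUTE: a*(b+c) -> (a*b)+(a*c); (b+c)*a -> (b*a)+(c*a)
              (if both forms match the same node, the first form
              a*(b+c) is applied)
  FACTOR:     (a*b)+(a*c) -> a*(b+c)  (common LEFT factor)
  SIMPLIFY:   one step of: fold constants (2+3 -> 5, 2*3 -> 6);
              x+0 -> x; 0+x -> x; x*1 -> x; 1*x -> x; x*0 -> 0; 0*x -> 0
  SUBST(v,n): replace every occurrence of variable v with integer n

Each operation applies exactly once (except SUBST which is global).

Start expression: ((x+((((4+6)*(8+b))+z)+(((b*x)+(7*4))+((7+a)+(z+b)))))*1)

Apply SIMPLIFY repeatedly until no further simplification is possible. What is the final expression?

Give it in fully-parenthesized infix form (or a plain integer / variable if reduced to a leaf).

Start: ((x+((((4+6)*(8+b))+z)+(((b*x)+(7*4))+((7+a)+(z+b)))))*1)
Step 1: at root: ((x+((((4+6)*(8+b))+z)+(((b*x)+(7*4))+((7+a)+(z+b)))))*1) -> (x+((((4+6)*(8+b))+z)+(((b*x)+(7*4))+((7+a)+(z+b))))); overall: ((x+((((4+6)*(8+b))+z)+(((b*x)+(7*4))+((7+a)+(z+b)))))*1) -> (x+((((4+6)*(8+b))+z)+(((b*x)+(7*4))+((7+a)+(z+b)))))
Step 2: at RLLL: (4+6) -> 10; overall: (x+((((4+6)*(8+b))+z)+(((b*x)+(7*4))+((7+a)+(z+b))))) -> (x+(((10*(8+b))+z)+(((b*x)+(7*4))+((7+a)+(z+b)))))
Step 3: at RRLR: (7*4) -> 28; overall: (x+(((10*(8+b))+z)+(((b*x)+(7*4))+((7+a)+(z+b))))) -> (x+(((10*(8+b))+z)+(((b*x)+28)+((7+a)+(z+b)))))
Fixed point: (x+(((10*(8+b))+z)+(((b*x)+28)+((7+a)+(z+b)))))

Answer: (x+(((10*(8+b))+z)+(((b*x)+28)+((7+a)+(z+b)))))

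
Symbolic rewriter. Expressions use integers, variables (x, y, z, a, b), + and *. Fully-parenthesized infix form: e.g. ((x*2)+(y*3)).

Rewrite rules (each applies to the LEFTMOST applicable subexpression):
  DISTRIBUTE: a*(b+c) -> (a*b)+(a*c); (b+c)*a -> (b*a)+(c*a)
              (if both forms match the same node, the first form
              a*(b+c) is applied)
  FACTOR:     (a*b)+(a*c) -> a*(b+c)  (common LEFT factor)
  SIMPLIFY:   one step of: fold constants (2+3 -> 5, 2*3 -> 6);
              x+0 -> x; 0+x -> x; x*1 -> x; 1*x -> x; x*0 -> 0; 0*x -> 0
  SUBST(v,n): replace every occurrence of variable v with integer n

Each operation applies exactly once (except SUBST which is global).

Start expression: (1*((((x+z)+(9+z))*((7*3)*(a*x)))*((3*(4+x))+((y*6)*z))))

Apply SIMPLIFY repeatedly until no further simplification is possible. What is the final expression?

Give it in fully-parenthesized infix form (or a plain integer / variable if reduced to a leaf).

Start: (1*((((x+z)+(9+z))*((7*3)*(a*x)))*((3*(4+x))+((y*6)*z))))
Step 1: at root: (1*((((x+z)+(9+z))*((7*3)*(a*x)))*((3*(4+x))+((y*6)*z)))) -> ((((x+z)+(9+z))*((7*3)*(a*x)))*((3*(4+x))+((y*6)*z))); overall: (1*((((x+z)+(9+z))*((7*3)*(a*x)))*((3*(4+x))+((y*6)*z)))) -> ((((x+z)+(9+z))*((7*3)*(a*x)))*((3*(4+x))+((y*6)*z)))
Step 2: at LRL: (7*3) -> 21; overall: ((((x+z)+(9+z))*((7*3)*(a*x)))*((3*(4+x))+((y*6)*z))) -> ((((x+z)+(9+z))*(21*(a*x)))*((3*(4+x))+((y*6)*z)))
Fixed point: ((((x+z)+(9+z))*(21*(a*x)))*((3*(4+x))+((y*6)*z)))

Answer: ((((x+z)+(9+z))*(21*(a*x)))*((3*(4+x))+((y*6)*z)))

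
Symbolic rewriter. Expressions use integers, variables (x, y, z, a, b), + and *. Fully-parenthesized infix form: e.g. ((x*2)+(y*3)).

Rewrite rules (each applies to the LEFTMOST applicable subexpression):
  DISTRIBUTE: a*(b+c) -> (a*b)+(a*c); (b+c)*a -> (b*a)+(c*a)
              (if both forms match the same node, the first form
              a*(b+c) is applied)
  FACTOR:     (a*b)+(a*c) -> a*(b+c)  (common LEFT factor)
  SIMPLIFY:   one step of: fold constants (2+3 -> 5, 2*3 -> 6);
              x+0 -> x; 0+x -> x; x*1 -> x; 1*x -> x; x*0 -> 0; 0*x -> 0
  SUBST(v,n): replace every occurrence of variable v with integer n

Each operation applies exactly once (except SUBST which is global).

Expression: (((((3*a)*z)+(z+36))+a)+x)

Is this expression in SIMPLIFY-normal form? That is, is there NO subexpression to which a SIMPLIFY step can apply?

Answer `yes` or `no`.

Expression: (((((3*a)*z)+(z+36))+a)+x)
Scanning for simplifiable subexpressions (pre-order)...
  at root: (((((3*a)*z)+(z+36))+a)+x) (not simplifiable)
  at L: ((((3*a)*z)+(z+36))+a) (not simplifiable)
  at LL: (((3*a)*z)+(z+36)) (not simplifiable)
  at LLL: ((3*a)*z) (not simplifiable)
  at LLLL: (3*a) (not simplifiable)
  at LLR: (z+36) (not simplifiable)
Result: no simplifiable subexpression found -> normal form.

Answer: yes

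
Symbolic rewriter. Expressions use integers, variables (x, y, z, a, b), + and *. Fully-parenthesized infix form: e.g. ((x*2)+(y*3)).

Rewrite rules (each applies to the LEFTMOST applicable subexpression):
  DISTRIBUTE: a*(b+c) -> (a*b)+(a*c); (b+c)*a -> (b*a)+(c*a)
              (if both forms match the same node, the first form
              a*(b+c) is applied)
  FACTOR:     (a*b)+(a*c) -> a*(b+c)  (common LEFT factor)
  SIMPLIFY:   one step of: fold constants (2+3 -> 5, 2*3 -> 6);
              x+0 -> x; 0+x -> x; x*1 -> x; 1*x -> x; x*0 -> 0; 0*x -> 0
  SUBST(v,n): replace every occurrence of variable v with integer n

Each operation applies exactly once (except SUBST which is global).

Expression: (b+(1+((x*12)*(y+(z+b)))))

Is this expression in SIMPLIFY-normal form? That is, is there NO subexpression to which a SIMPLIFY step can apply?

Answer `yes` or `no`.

Expression: (b+(1+((x*12)*(y+(z+b)))))
Scanning for simplifiable subexpressions (pre-order)...
  at root: (b+(1+((x*12)*(y+(z+b))))) (not simplifiable)
  at R: (1+((x*12)*(y+(z+b)))) (not simplifiable)
  at RR: ((x*12)*(y+(z+b))) (not simplifiable)
  at RRL: (x*12) (not simplifiable)
  at RRR: (y+(z+b)) (not simplifiable)
  at RRRR: (z+b) (not simplifiable)
Result: no simplifiable subexpression found -> normal form.

Answer: yes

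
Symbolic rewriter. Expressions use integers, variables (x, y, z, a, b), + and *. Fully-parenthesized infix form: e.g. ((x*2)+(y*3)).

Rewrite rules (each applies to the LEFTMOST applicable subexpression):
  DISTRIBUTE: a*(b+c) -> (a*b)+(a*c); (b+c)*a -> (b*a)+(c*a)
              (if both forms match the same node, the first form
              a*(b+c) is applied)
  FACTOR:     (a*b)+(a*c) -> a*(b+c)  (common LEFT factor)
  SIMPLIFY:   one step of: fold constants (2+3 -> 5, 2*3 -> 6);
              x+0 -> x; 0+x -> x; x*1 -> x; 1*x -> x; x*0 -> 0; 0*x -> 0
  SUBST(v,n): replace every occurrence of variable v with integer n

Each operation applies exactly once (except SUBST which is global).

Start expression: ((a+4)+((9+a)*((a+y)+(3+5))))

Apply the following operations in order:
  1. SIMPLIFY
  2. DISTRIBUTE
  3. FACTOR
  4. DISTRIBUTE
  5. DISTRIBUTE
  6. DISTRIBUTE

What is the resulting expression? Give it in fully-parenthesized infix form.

Answer: ((a+4)+((((9*a)+(a*a))+((9+a)*y))+((9+a)*8)))

Derivation:
Start: ((a+4)+((9+a)*((a+y)+(3+5))))
Apply SIMPLIFY at RRR (target: (3+5)): ((a+4)+((9+a)*((a+y)+(3+5)))) -> ((a+4)+((9+a)*((a+y)+8)))
Apply DISTRIBUTE at R (target: ((9+a)*((a+y)+8))): ((a+4)+((9+a)*((a+y)+8))) -> ((a+4)+(((9+a)*(a+y))+((9+a)*8)))
Apply FACTOR at R (target: (((9+a)*(a+y))+((9+a)*8))): ((a+4)+(((9+a)*(a+y))+((9+a)*8))) -> ((a+4)+((9+a)*((a+y)+8)))
Apply DISTRIBUTE at R (target: ((9+a)*((a+y)+8))): ((a+4)+((9+a)*((a+y)+8))) -> ((a+4)+(((9+a)*(a+y))+((9+a)*8)))
Apply DISTRIBUTE at RL (target: ((9+a)*(a+y))): ((a+4)+(((9+a)*(a+y))+((9+a)*8))) -> ((a+4)+((((9+a)*a)+((9+a)*y))+((9+a)*8)))
Apply DISTRIBUTE at RLL (target: ((9+a)*a)): ((a+4)+((((9+a)*a)+((9+a)*y))+((9+a)*8))) -> ((a+4)+((((9*a)+(a*a))+((9+a)*y))+((9+a)*8)))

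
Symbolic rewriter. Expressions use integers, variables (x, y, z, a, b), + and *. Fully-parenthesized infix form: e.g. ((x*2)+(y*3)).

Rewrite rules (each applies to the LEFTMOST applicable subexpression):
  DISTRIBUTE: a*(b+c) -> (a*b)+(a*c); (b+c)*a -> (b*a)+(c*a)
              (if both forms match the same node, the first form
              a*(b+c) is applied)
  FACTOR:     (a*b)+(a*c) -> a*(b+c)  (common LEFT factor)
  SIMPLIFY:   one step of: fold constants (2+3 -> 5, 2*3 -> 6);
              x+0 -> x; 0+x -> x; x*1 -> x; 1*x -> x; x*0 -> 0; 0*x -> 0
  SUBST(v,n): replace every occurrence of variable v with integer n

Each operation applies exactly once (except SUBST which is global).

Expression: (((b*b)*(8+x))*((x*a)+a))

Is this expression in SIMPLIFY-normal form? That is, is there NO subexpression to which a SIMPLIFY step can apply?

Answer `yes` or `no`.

Expression: (((b*b)*(8+x))*((x*a)+a))
Scanning for simplifiable subexpressions (pre-order)...
  at root: (((b*b)*(8+x))*((x*a)+a)) (not simplifiable)
  at L: ((b*b)*(8+x)) (not simplifiable)
  at LL: (b*b) (not simplifiable)
  at LR: (8+x) (not simplifiable)
  at R: ((x*a)+a) (not simplifiable)
  at RL: (x*a) (not simplifiable)
Result: no simplifiable subexpression found -> normal form.

Answer: yes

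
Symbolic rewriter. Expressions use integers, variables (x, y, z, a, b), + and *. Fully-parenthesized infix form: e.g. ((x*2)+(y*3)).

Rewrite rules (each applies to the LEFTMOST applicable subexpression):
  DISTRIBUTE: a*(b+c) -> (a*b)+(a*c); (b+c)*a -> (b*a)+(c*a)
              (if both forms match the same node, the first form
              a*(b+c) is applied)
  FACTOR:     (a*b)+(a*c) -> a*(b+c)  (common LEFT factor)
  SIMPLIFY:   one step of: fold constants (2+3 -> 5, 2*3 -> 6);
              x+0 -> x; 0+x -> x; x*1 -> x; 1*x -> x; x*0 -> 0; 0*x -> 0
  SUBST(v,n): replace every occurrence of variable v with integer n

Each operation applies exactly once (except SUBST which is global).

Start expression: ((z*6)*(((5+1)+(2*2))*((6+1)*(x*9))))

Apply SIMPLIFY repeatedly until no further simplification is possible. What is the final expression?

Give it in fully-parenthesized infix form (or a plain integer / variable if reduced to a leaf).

Answer: ((z*6)*(10*(7*(x*9))))

Derivation:
Start: ((z*6)*(((5+1)+(2*2))*((6+1)*(x*9))))
Step 1: at RLL: (5+1) -> 6; overall: ((z*6)*(((5+1)+(2*2))*((6+1)*(x*9)))) -> ((z*6)*((6+(2*2))*((6+1)*(x*9))))
Step 2: at RLR: (2*2) -> 4; overall: ((z*6)*((6+(2*2))*((6+1)*(x*9)))) -> ((z*6)*((6+4)*((6+1)*(x*9))))
Step 3: at RL: (6+4) -> 10; overall: ((z*6)*((6+4)*((6+1)*(x*9)))) -> ((z*6)*(10*((6+1)*(x*9))))
Step 4: at RRL: (6+1) -> 7; overall: ((z*6)*(10*((6+1)*(x*9)))) -> ((z*6)*(10*(7*(x*9))))
Fixed point: ((z*6)*(10*(7*(x*9))))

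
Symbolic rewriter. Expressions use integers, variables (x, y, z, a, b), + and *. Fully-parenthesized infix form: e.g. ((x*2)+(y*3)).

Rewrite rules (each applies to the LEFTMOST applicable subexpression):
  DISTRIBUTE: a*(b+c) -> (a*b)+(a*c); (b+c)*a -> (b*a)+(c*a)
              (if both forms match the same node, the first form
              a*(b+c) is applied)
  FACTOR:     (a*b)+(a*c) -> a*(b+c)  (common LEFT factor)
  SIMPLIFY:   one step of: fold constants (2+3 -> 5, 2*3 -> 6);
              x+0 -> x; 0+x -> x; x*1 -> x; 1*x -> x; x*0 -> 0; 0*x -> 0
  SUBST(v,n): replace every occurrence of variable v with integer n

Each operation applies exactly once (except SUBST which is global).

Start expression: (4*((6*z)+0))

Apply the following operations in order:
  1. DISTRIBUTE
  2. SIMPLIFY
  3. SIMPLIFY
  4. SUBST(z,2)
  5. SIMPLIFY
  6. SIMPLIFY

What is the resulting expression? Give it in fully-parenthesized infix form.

Start: (4*((6*z)+0))
Apply DISTRIBUTE at root (target: (4*((6*z)+0))): (4*((6*z)+0)) -> ((4*(6*z))+(4*0))
Apply SIMPLIFY at R (target: (4*0)): ((4*(6*z))+(4*0)) -> ((4*(6*z))+0)
Apply SIMPLIFY at root (target: ((4*(6*z))+0)): ((4*(6*z))+0) -> (4*(6*z))
Apply SUBST(z,2): (4*(6*z)) -> (4*(6*2))
Apply SIMPLIFY at R (target: (6*2)): (4*(6*2)) -> (4*12)
Apply SIMPLIFY at root (target: (4*12)): (4*12) -> 48

Answer: 48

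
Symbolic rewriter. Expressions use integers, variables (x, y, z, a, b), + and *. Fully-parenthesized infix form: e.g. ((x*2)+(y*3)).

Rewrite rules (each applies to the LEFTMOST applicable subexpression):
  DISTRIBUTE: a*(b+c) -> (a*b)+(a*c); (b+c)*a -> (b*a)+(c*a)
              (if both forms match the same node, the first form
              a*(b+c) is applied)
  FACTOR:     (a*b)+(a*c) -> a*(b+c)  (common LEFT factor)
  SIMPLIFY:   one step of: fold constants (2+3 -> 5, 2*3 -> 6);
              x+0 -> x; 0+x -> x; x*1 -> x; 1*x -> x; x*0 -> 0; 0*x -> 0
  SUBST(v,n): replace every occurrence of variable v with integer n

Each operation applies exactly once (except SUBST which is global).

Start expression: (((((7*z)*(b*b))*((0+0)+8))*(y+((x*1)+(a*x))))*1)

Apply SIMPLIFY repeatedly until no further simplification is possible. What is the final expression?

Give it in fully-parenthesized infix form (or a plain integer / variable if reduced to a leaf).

Answer: ((((7*z)*(b*b))*8)*(y+(x+(a*x))))

Derivation:
Start: (((((7*z)*(b*b))*((0+0)+8))*(y+((x*1)+(a*x))))*1)
Step 1: at root: (((((7*z)*(b*b))*((0+0)+8))*(y+((x*1)+(a*x))))*1) -> ((((7*z)*(b*b))*((0+0)+8))*(y+((x*1)+(a*x)))); overall: (((((7*z)*(b*b))*((0+0)+8))*(y+((x*1)+(a*x))))*1) -> ((((7*z)*(b*b))*((0+0)+8))*(y+((x*1)+(a*x))))
Step 2: at LRL: (0+0) -> 0; overall: ((((7*z)*(b*b))*((0+0)+8))*(y+((x*1)+(a*x)))) -> ((((7*z)*(b*b))*(0+8))*(y+((x*1)+(a*x))))
Step 3: at LR: (0+8) -> 8; overall: ((((7*z)*(b*b))*(0+8))*(y+((x*1)+(a*x)))) -> ((((7*z)*(b*b))*8)*(y+((x*1)+(a*x))))
Step 4: at RRL: (x*1) -> x; overall: ((((7*z)*(b*b))*8)*(y+((x*1)+(a*x)))) -> ((((7*z)*(b*b))*8)*(y+(x+(a*x))))
Fixed point: ((((7*z)*(b*b))*8)*(y+(x+(a*x))))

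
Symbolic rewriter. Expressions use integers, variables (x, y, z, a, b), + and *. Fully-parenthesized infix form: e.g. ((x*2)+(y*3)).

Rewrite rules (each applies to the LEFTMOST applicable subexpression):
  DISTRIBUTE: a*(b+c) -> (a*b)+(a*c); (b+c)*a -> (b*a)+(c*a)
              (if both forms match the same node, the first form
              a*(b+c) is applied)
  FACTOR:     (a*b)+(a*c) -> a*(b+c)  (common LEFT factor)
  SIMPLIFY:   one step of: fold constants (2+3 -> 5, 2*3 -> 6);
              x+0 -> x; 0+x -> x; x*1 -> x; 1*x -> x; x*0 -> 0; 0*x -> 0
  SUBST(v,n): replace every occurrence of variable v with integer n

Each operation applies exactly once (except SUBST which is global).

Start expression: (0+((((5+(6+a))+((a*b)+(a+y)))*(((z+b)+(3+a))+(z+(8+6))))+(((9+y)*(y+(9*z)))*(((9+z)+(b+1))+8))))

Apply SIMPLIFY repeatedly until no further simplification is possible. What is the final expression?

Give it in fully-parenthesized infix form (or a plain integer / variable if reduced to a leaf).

Answer: ((((5+(6+a))+((a*b)+(a+y)))*(((z+b)+(3+a))+(z+14)))+(((9+y)*(y+(9*z)))*(((9+z)+(b+1))+8)))

Derivation:
Start: (0+((((5+(6+a))+((a*b)+(a+y)))*(((z+b)+(3+a))+(z+(8+6))))+(((9+y)*(y+(9*z)))*(((9+z)+(b+1))+8))))
Step 1: at root: (0+((((5+(6+a))+((a*b)+(a+y)))*(((z+b)+(3+a))+(z+(8+6))))+(((9+y)*(y+(9*z)))*(((9+z)+(b+1))+8)))) -> ((((5+(6+a))+((a*b)+(a+y)))*(((z+b)+(3+a))+(z+(8+6))))+(((9+y)*(y+(9*z)))*(((9+z)+(b+1))+8))); overall: (0+((((5+(6+a))+((a*b)+(a+y)))*(((z+b)+(3+a))+(z+(8+6))))+(((9+y)*(y+(9*z)))*(((9+z)+(b+1))+8)))) -> ((((5+(6+a))+((a*b)+(a+y)))*(((z+b)+(3+a))+(z+(8+6))))+(((9+y)*(y+(9*z)))*(((9+z)+(b+1))+8)))
Step 2: at LRRR: (8+6) -> 14; overall: ((((5+(6+a))+((a*b)+(a+y)))*(((z+b)+(3+a))+(z+(8+6))))+(((9+y)*(y+(9*z)))*(((9+z)+(b+1))+8))) -> ((((5+(6+a))+((a*b)+(a+y)))*(((z+b)+(3+a))+(z+14)))+(((9+y)*(y+(9*z)))*(((9+z)+(b+1))+8)))
Fixed point: ((((5+(6+a))+((a*b)+(a+y)))*(((z+b)+(3+a))+(z+14)))+(((9+y)*(y+(9*z)))*(((9+z)+(b+1))+8)))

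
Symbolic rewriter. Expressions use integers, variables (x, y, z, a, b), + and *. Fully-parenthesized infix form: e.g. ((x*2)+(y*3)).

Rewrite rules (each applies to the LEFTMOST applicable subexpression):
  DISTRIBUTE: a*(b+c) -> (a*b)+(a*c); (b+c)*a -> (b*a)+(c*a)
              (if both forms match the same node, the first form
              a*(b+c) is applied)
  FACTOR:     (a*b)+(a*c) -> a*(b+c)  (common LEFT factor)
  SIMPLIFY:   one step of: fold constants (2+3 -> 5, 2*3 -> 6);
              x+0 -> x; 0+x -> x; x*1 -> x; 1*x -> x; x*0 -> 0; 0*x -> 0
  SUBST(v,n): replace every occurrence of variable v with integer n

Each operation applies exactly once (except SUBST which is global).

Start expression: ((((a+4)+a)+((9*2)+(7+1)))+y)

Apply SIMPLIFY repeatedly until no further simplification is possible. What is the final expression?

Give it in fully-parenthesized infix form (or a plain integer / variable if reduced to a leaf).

Start: ((((a+4)+a)+((9*2)+(7+1)))+y)
Step 1: at LRL: (9*2) -> 18; overall: ((((a+4)+a)+((9*2)+(7+1)))+y) -> ((((a+4)+a)+(18+(7+1)))+y)
Step 2: at LRR: (7+1) -> 8; overall: ((((a+4)+a)+(18+(7+1)))+y) -> ((((a+4)+a)+(18+8))+y)
Step 3: at LR: (18+8) -> 26; overall: ((((a+4)+a)+(18+8))+y) -> ((((a+4)+a)+26)+y)
Fixed point: ((((a+4)+a)+26)+y)

Answer: ((((a+4)+a)+26)+y)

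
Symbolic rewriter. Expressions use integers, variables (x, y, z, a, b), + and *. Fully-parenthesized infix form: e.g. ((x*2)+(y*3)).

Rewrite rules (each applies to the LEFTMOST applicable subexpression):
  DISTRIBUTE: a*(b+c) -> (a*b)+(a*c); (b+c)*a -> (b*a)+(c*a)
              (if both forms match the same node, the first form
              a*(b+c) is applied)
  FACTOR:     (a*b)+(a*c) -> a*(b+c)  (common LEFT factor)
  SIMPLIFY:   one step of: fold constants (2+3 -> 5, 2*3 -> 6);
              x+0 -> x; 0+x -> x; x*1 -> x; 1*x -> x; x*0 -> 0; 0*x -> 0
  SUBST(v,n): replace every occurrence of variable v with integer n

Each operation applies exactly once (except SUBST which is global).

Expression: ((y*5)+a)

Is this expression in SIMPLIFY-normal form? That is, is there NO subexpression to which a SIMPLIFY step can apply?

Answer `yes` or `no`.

Expression: ((y*5)+a)
Scanning for simplifiable subexpressions (pre-order)...
  at root: ((y*5)+a) (not simplifiable)
  at L: (y*5) (not simplifiable)
Result: no simplifiable subexpression found -> normal form.

Answer: yes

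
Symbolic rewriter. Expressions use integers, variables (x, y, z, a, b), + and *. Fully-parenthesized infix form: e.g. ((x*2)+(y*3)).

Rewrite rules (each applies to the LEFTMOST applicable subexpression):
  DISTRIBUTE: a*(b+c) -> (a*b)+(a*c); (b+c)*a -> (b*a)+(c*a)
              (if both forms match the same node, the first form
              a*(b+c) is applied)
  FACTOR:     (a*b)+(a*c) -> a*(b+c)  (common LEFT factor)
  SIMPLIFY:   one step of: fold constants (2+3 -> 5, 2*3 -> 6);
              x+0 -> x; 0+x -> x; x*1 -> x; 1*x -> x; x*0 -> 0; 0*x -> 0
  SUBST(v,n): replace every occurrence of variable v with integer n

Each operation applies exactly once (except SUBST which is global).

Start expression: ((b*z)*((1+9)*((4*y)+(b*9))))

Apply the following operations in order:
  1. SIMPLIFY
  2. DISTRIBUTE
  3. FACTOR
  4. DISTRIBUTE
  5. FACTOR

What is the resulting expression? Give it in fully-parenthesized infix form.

Start: ((b*z)*((1+9)*((4*y)+(b*9))))
Apply SIMPLIFY at RL (target: (1+9)): ((b*z)*((1+9)*((4*y)+(b*9)))) -> ((b*z)*(10*((4*y)+(b*9))))
Apply DISTRIBUTE at R (target: (10*((4*y)+(b*9)))): ((b*z)*(10*((4*y)+(b*9)))) -> ((b*z)*((10*(4*y))+(10*(b*9))))
Apply FACTOR at R (target: ((10*(4*y))+(10*(b*9)))): ((b*z)*((10*(4*y))+(10*(b*9)))) -> ((b*z)*(10*((4*y)+(b*9))))
Apply DISTRIBUTE at R (target: (10*((4*y)+(b*9)))): ((b*z)*(10*((4*y)+(b*9)))) -> ((b*z)*((10*(4*y))+(10*(b*9))))
Apply FACTOR at R (target: ((10*(4*y))+(10*(b*9)))): ((b*z)*((10*(4*y))+(10*(b*9)))) -> ((b*z)*(10*((4*y)+(b*9))))

Answer: ((b*z)*(10*((4*y)+(b*9))))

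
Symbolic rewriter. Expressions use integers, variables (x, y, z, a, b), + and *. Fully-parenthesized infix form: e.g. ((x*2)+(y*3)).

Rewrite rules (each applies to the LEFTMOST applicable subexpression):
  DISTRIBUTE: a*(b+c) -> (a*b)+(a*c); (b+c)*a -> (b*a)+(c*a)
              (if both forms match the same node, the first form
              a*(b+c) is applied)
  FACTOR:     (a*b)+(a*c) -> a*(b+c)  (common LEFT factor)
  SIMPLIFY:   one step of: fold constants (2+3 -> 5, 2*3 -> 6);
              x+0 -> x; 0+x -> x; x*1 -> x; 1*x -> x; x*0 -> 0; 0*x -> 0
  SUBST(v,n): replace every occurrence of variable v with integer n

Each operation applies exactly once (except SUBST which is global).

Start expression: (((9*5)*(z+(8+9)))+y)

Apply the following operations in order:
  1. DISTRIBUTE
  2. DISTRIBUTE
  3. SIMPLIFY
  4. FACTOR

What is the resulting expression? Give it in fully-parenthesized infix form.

Answer: (((45*z)+((9*5)*(8+9)))+y)

Derivation:
Start: (((9*5)*(z+(8+9)))+y)
Apply DISTRIBUTE at L (target: ((9*5)*(z+(8+9)))): (((9*5)*(z+(8+9)))+y) -> ((((9*5)*z)+((9*5)*(8+9)))+y)
Apply DISTRIBUTE at LR (target: ((9*5)*(8+9))): ((((9*5)*z)+((9*5)*(8+9)))+y) -> ((((9*5)*z)+(((9*5)*8)+((9*5)*9)))+y)
Apply SIMPLIFY at LLL (target: (9*5)): ((((9*5)*z)+(((9*5)*8)+((9*5)*9)))+y) -> (((45*z)+(((9*5)*8)+((9*5)*9)))+y)
Apply FACTOR at LR (target: (((9*5)*8)+((9*5)*9))): (((45*z)+(((9*5)*8)+((9*5)*9)))+y) -> (((45*z)+((9*5)*(8+9)))+y)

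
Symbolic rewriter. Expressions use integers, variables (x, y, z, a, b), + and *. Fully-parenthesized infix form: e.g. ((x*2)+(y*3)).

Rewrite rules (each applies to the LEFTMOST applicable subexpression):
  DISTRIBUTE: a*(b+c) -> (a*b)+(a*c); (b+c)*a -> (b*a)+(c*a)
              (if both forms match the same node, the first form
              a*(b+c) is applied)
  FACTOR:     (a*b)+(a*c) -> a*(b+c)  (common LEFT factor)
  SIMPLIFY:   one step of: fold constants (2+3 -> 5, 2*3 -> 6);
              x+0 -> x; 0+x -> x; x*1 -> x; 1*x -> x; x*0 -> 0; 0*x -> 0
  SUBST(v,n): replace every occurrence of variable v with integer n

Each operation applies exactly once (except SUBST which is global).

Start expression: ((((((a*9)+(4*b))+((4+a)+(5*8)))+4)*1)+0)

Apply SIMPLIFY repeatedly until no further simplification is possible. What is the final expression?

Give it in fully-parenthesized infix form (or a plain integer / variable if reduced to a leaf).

Answer: ((((a*9)+(4*b))+((4+a)+40))+4)

Derivation:
Start: ((((((a*9)+(4*b))+((4+a)+(5*8)))+4)*1)+0)
Step 1: at root: ((((((a*9)+(4*b))+((4+a)+(5*8)))+4)*1)+0) -> (((((a*9)+(4*b))+((4+a)+(5*8)))+4)*1); overall: ((((((a*9)+(4*b))+((4+a)+(5*8)))+4)*1)+0) -> (((((a*9)+(4*b))+((4+a)+(5*8)))+4)*1)
Step 2: at root: (((((a*9)+(4*b))+((4+a)+(5*8)))+4)*1) -> ((((a*9)+(4*b))+((4+a)+(5*8)))+4); overall: (((((a*9)+(4*b))+((4+a)+(5*8)))+4)*1) -> ((((a*9)+(4*b))+((4+a)+(5*8)))+4)
Step 3: at LRR: (5*8) -> 40; overall: ((((a*9)+(4*b))+((4+a)+(5*8)))+4) -> ((((a*9)+(4*b))+((4+a)+40))+4)
Fixed point: ((((a*9)+(4*b))+((4+a)+40))+4)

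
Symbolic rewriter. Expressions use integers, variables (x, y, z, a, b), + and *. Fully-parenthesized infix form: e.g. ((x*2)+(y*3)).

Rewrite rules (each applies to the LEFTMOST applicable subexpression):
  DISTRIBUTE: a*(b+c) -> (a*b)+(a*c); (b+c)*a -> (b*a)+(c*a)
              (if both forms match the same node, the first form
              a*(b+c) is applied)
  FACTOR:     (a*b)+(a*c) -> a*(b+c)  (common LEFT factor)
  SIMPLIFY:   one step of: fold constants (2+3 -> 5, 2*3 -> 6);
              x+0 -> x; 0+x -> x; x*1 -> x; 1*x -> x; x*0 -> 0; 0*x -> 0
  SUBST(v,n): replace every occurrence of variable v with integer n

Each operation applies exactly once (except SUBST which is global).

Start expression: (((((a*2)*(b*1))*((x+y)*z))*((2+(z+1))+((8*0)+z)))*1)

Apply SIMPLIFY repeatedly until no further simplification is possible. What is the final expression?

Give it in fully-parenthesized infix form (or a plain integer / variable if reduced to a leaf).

Start: (((((a*2)*(b*1))*((x+y)*z))*((2+(z+1))+((8*0)+z)))*1)
Step 1: at root: (((((a*2)*(b*1))*((x+y)*z))*((2+(z+1))+((8*0)+z)))*1) -> ((((a*2)*(b*1))*((x+y)*z))*((2+(z+1))+((8*0)+z))); overall: (((((a*2)*(b*1))*((x+y)*z))*((2+(z+1))+((8*0)+z)))*1) -> ((((a*2)*(b*1))*((x+y)*z))*((2+(z+1))+((8*0)+z)))
Step 2: at LLR: (b*1) -> b; overall: ((((a*2)*(b*1))*((x+y)*z))*((2+(z+1))+((8*0)+z))) -> ((((a*2)*b)*((x+y)*z))*((2+(z+1))+((8*0)+z)))
Step 3: at RRL: (8*0) -> 0; overall: ((((a*2)*b)*((x+y)*z))*((2+(z+1))+((8*0)+z))) -> ((((a*2)*b)*((x+y)*z))*((2+(z+1))+(0+z)))
Step 4: at RR: (0+z) -> z; overall: ((((a*2)*b)*((x+y)*z))*((2+(z+1))+(0+z))) -> ((((a*2)*b)*((x+y)*z))*((2+(z+1))+z))
Fixed point: ((((a*2)*b)*((x+y)*z))*((2+(z+1))+z))

Answer: ((((a*2)*b)*((x+y)*z))*((2+(z+1))+z))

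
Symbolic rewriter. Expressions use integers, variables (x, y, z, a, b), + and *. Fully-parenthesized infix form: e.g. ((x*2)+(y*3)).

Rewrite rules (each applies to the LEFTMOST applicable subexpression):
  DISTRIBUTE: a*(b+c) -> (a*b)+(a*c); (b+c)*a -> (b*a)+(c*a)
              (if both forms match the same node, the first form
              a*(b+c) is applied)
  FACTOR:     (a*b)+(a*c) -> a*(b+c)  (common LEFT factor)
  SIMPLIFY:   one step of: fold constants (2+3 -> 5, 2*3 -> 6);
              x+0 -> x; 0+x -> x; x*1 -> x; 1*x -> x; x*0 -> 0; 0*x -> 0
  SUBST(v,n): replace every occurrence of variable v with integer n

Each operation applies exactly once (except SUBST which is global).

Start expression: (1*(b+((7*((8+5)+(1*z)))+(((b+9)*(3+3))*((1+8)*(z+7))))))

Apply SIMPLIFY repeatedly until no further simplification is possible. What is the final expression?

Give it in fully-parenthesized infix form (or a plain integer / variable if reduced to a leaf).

Start: (1*(b+((7*((8+5)+(1*z)))+(((b+9)*(3+3))*((1+8)*(z+7))))))
Step 1: at root: (1*(b+((7*((8+5)+(1*z)))+(((b+9)*(3+3))*((1+8)*(z+7)))))) -> (b+((7*((8+5)+(1*z)))+(((b+9)*(3+3))*((1+8)*(z+7))))); overall: (1*(b+((7*((8+5)+(1*z)))+(((b+9)*(3+3))*((1+8)*(z+7)))))) -> (b+((7*((8+5)+(1*z)))+(((b+9)*(3+3))*((1+8)*(z+7)))))
Step 2: at RLRL: (8+5) -> 13; overall: (b+((7*((8+5)+(1*z)))+(((b+9)*(3+3))*((1+8)*(z+7))))) -> (b+((7*(13+(1*z)))+(((b+9)*(3+3))*((1+8)*(z+7)))))
Step 3: at RLRR: (1*z) -> z; overall: (b+((7*(13+(1*z)))+(((b+9)*(3+3))*((1+8)*(z+7))))) -> (b+((7*(13+z))+(((b+9)*(3+3))*((1+8)*(z+7)))))
Step 4: at RRLR: (3+3) -> 6; overall: (b+((7*(13+z))+(((b+9)*(3+3))*((1+8)*(z+7))))) -> (b+((7*(13+z))+(((b+9)*6)*((1+8)*(z+7)))))
Step 5: at RRRL: (1+8) -> 9; overall: (b+((7*(13+z))+(((b+9)*6)*((1+8)*(z+7))))) -> (b+((7*(13+z))+(((b+9)*6)*(9*(z+7)))))
Fixed point: (b+((7*(13+z))+(((b+9)*6)*(9*(z+7)))))

Answer: (b+((7*(13+z))+(((b+9)*6)*(9*(z+7)))))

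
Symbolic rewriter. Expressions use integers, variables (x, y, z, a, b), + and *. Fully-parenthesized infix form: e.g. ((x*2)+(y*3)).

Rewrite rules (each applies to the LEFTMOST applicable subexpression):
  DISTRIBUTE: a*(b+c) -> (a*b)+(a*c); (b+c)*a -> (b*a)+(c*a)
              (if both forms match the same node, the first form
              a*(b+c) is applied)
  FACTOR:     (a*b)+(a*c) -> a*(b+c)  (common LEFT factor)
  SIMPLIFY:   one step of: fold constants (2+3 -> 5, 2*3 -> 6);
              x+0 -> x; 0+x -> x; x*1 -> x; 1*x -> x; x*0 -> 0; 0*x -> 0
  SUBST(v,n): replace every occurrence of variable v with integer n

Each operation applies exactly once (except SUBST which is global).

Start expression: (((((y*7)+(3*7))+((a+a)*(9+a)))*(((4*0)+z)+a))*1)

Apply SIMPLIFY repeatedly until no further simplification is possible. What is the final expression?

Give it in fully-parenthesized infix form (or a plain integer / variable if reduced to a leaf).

Answer: ((((y*7)+21)+((a+a)*(9+a)))*(z+a))

Derivation:
Start: (((((y*7)+(3*7))+((a+a)*(9+a)))*(((4*0)+z)+a))*1)
Step 1: at root: (((((y*7)+(3*7))+((a+a)*(9+a)))*(((4*0)+z)+a))*1) -> ((((y*7)+(3*7))+((a+a)*(9+a)))*(((4*0)+z)+a)); overall: (((((y*7)+(3*7))+((a+a)*(9+a)))*(((4*0)+z)+a))*1) -> ((((y*7)+(3*7))+((a+a)*(9+a)))*(((4*0)+z)+a))
Step 2: at LLR: (3*7) -> 21; overall: ((((y*7)+(3*7))+((a+a)*(9+a)))*(((4*0)+z)+a)) -> ((((y*7)+21)+((a+a)*(9+a)))*(((4*0)+z)+a))
Step 3: at RLL: (4*0) -> 0; overall: ((((y*7)+21)+((a+a)*(9+a)))*(((4*0)+z)+a)) -> ((((y*7)+21)+((a+a)*(9+a)))*((0+z)+a))
Step 4: at RL: (0+z) -> z; overall: ((((y*7)+21)+((a+a)*(9+a)))*((0+z)+a)) -> ((((y*7)+21)+((a+a)*(9+a)))*(z+a))
Fixed point: ((((y*7)+21)+((a+a)*(9+a)))*(z+a))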